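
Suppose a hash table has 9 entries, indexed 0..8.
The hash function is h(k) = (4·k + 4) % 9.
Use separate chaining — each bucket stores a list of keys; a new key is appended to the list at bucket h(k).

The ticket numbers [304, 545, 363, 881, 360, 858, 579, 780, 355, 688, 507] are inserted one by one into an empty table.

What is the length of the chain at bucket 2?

304 -> bucket 5
545 -> bucket 6
363 -> bucket 7
881 -> bucket 0
360 -> bucket 4
858 -> bucket 7 (collision)
579 -> bucket 7 (collision)
780 -> bucket 1
355 -> bucket 2
688 -> bucket 2 (collision)
507 -> bucket 7 (collision)
Final buckets:
0: 881
1: 780
2: 355 -> 688
3: —
4: 360
5: 304
6: 545
7: 363 -> 858 -> 579 -> 507
8: —

2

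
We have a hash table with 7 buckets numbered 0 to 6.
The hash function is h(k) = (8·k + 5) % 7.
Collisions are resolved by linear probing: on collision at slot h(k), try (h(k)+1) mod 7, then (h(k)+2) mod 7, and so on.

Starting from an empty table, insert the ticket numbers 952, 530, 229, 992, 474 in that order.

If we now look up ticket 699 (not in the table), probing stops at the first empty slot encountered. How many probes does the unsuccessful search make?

952 hashes to 5; slot 5 is free → place at 5.
530 hashes to 3; slot 3 is free → place at 3.
229 hashes to 3; 3 taken → place at 4.
992 hashes to 3; 3,4,5 taken → place at 6.
474 hashes to 3; 3,4,5,6 taken → place at 0.
Table: [474, _, _, 530, 229, 952, 992]
Lookup 699: h=4, probe 4,5,6,0,1 → slot 1 empty, not found.

5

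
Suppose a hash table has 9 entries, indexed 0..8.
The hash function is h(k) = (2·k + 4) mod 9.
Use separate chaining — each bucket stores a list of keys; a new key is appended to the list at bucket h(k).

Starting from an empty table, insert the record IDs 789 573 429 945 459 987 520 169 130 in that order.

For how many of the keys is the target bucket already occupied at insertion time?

Insert 789: h=7, bucket 7 empty -> new chain.
Insert 573: h=7, bucket 7 nonempty -> append to chain.
Insert 429: h=7, bucket 7 nonempty -> append to chain.
Insert 945: h=4, bucket 4 empty -> new chain.
Insert 459: h=4, bucket 4 nonempty -> append to chain.
Insert 987: h=7, bucket 7 nonempty -> append to chain.
Insert 520: h=0, bucket 0 empty -> new chain.
Insert 169: h=0, bucket 0 nonempty -> append to chain.
Insert 130: h=3, bucket 3 empty -> new chain.
Final buckets:
0: 520 -> 169
1: -
2: -
3: 130
4: 945 -> 459
5: -
6: -
7: 789 -> 573 -> 429 -> 987
8: -

5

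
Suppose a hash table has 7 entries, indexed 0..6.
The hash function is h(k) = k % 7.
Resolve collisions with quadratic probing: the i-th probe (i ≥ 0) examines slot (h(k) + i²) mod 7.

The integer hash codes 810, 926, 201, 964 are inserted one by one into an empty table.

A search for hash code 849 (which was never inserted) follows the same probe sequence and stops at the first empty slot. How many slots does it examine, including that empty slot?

810: h=5 → slot 5
926: h=2 → slot 2
201: h=5, probe 5,6 → slot 6
964: h=5, probe 5,6,2,0 → slot 0
Table: [964, _, 926, _, _, 810, 201]
Lookup 849: h=2, probe 2,3 → slot 3 empty, not found.

2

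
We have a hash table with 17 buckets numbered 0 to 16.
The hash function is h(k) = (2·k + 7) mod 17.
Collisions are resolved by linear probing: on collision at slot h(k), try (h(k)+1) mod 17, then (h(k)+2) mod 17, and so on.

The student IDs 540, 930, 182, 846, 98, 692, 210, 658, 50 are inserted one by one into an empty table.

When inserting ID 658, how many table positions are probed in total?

8

540 hashes to 16; slot 16 is free -> place at 16.
930 hashes to 14; slot 14 is free -> place at 14.
182 hashes to 14; 14 taken -> place at 15.
846 hashes to 16; 16 taken -> place at 0.
98 hashes to 16; 16,0 taken -> place at 1.
692 hashes to 14; 14,15,16,0,1 taken -> place at 2.
210 hashes to 2; 2 taken -> place at 3.
658 hashes to 14; 14,15,16,0,1,2,3 taken -> place at 4.
50 hashes to 5; slot 5 is free -> place at 5.
Table: [846, 98, 692, 210, 658, 50, _, _, _, _, _, _, _, _, 930, 182, 540]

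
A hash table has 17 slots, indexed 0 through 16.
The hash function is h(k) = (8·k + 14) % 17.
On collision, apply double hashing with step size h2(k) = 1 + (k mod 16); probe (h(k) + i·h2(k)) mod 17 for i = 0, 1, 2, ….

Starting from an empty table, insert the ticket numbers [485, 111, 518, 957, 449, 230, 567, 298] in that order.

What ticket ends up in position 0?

Insert 485: h=1, slot 1 empty => index 1.
Insert 111: h=1, h2=16, slot 1 occupied => index 0.
Insert 518: h=10, slot 10 empty => index 10.
Insert 957: h=3, slot 3 empty => index 3.
Insert 449: h=2, slot 2 empty => index 2.
Insert 230: h=1, h2=7, slot 1 occupied => index 8.
Insert 567: h=11, slot 11 empty => index 11.
Insert 298: h=1, h2=11, slot 1 occupied => index 12.
Table: [111, 485, 449, 957, -, -, -, -, 230, -, 518, 567, 298, -, -, -, -]

111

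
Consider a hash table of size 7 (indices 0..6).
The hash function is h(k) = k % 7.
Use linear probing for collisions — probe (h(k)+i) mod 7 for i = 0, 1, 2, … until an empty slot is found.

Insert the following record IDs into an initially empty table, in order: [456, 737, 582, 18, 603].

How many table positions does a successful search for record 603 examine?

456: h=1 -> slot 1
737: h=2 -> slot 2
582: h=1, probe 1,2,3 -> slot 3
18: h=4 -> slot 4
603: h=1, probe 1,2,3,4,5 -> slot 5
Table: [_, 456, 737, 582, 18, 603, _]
Lookup 603: h=1, probe 1,2,3,4,5 → found at 5.

5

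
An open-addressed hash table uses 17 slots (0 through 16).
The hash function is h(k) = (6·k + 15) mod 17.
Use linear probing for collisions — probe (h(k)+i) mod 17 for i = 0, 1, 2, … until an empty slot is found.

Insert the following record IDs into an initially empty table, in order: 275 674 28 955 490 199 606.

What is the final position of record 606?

275: h=16 => slot 16
674: h=13 => slot 13
28: h=13, probe 13,14 => slot 14
955: h=16, probe 16,0 => slot 0
490: h=14, probe 14,15 => slot 15
199: h=2 => slot 2
606: h=13, probe 13,14,15,16,0,1 => slot 1
Table: [955, 606, 199, ., ., ., ., ., ., ., ., ., ., 674, 28, 490, 275]

1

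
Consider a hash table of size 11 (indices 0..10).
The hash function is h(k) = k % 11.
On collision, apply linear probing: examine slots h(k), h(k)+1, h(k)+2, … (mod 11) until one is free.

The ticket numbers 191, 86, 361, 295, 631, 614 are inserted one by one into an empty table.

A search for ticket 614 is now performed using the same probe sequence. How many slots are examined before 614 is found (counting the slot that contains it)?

Insert 191: h=4, slot 4 empty → index 4.
Insert 86: h=9, slot 9 empty → index 9.
Insert 361: h=9, slot 9 occupied → index 10.
Insert 295: h=9, slots 9,10 occupied → index 0.
Insert 631: h=4, slot 4 occupied → index 5.
Insert 614: h=9, slots 9,10,0 occupied → index 1.
Table: [295, 614, ∅, ∅, 191, 631, ∅, ∅, ∅, 86, 361]
Lookup 614: h=9, probe 9,10,0,1 → found at 1.

4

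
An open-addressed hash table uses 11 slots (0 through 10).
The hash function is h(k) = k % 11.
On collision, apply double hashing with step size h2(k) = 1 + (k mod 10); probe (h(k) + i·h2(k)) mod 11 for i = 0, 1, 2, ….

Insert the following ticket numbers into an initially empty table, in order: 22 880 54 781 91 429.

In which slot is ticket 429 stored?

9

Insert 22: h=0, slot 0 empty => index 0.
Insert 880: h=0, h2=1, slot 0 occupied => index 1.
Insert 54: h=10, slot 10 empty => index 10.
Insert 781: h=0, h2=2, slot 0 occupied => index 2.
Insert 91: h=3, slot 3 empty => index 3.
Insert 429: h=0, h2=10, slots 0,10 occupied => index 9.
Table: [22, 880, 781, 91, _, _, _, _, _, 429, 54]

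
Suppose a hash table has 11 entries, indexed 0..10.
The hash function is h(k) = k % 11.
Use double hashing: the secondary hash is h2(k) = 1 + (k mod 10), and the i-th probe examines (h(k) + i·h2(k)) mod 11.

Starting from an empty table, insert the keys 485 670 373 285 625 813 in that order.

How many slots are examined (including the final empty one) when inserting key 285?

2

485: h=1 -> slot 1
670: h=10 -> slot 10
373: h=10, h2=4, probe 10,3 -> slot 3
285: h=10, h2=6, probe 10,5 -> slot 5
625: h=9 -> slot 9
813: h=10, h2=4, probe 10,3,7 -> slot 7
Table: [-, 485, -, 373, -, 285, -, 813, -, 625, 670]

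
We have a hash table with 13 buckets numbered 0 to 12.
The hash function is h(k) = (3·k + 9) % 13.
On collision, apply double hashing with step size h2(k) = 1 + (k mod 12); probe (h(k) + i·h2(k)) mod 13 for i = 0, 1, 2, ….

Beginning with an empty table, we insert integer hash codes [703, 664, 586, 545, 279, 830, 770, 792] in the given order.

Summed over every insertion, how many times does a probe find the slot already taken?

703: h=12 => slot 12
664: h=12, h2=5, probe 12,4 => slot 4
586: h=12, h2=11, probe 12,10 => slot 10
545: h=6 => slot 6
279: h=1 => slot 1
830: h=3 => slot 3
770: h=5 => slot 5
792: h=6, h2=1, probe 6,7 => slot 7
Table: [-, 279, -, 830, 664, 770, 545, 792, -, -, 586, -, 703]

3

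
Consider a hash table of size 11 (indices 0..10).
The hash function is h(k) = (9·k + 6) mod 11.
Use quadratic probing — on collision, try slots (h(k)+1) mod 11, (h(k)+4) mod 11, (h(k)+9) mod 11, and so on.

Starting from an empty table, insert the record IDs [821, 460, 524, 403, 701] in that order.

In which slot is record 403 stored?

Insert 821: h=3, slot 3 empty => index 3.
Insert 460: h=10, slot 10 empty => index 10.
Insert 524: h=3, slot 3 occupied => index 4.
Insert 403: h=3, slots 3,4 occupied => index 7.
Insert 701: h=1, slot 1 empty => index 1.
Table: [-, 701, -, 821, 524, -, -, 403, -, -, 460]

7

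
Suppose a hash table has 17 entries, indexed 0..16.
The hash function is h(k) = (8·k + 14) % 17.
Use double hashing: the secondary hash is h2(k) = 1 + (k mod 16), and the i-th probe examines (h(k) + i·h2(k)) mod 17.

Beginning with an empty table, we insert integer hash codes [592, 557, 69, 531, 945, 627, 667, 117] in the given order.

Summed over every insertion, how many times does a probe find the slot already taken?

Insert 592: h=7, slot 7 empty → index 7.
Insert 557: h=16, slot 16 empty → index 16.
Insert 69: h=5, slot 5 empty → index 5.
Insert 531: h=12, slot 12 empty → index 12.
Insert 945: h=9, slot 9 empty → index 9.
Insert 627: h=15, slot 15 empty → index 15.
Insert 667: h=12, h2=12, slots 12,7 occupied → index 2.
Insert 117: h=15, h2=6, slot 15 occupied → index 4.
Table: [-, -, 667, -, 117, 69, -, 592, -, 945, -, -, 531, -, -, 627, 557]

3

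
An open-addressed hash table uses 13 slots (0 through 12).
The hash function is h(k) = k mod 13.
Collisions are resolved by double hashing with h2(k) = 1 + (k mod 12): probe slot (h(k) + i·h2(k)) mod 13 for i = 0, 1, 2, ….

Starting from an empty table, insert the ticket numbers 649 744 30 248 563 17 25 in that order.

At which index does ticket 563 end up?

649 hashes to 12; slot 12 is free => place at 12.
744 hashes to 3; slot 3 is free => place at 3.
30 hashes to 4; slot 4 is free => place at 4.
248 hashes to 1; slot 1 is free => place at 1.
563 hashes to 4, h2=12; 4,3 taken => place at 2.
17 hashes to 4, h2=6; 4 taken => place at 10.
25 hashes to 12, h2=2; 12,1,3 taken => place at 5.
Table: [., 248, 563, 744, 30, 25, ., ., ., ., 17, ., 649]

2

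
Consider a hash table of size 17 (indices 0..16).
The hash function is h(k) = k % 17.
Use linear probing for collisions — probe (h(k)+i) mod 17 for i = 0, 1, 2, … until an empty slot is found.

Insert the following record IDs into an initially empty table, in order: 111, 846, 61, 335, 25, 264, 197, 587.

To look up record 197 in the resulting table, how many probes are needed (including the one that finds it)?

5

111 hashes to 9; slot 9 is free → place at 9.
846 hashes to 13; slot 13 is free → place at 13.
61 hashes to 10; slot 10 is free → place at 10.
335 hashes to 12; slot 12 is free → place at 12.
25 hashes to 8; slot 8 is free → place at 8.
264 hashes to 9; 9,10 taken → place at 11.
197 hashes to 10; 10,11,12,13 taken → place at 14.
587 hashes to 9; 9,10,11,12,13,14 taken → place at 15.
Table: [-, -, -, -, -, -, -, -, 25, 111, 61, 264, 335, 846, 197, 587, -]
Lookup 197: h=10, probe 10,11,12,13,14 → found at 14.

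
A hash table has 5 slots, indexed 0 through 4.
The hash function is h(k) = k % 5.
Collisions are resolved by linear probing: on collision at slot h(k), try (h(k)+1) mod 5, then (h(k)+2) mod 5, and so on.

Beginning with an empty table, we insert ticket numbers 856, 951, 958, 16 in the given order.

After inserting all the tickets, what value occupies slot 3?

958

856: h=1 -> slot 1
951: h=1, probe 1,2 -> slot 2
958: h=3 -> slot 3
16: h=1, probe 1,2,3,4 -> slot 4
Table: [., 856, 951, 958, 16]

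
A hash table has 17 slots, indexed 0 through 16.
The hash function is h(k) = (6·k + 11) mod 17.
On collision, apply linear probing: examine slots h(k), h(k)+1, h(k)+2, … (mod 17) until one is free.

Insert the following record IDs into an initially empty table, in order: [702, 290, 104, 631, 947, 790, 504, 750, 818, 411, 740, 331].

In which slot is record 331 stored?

16

702: h=7 -> slot 7
290: h=0 -> slot 0
104: h=6 -> slot 6
631: h=6, probe 6,7,8 -> slot 8
947: h=15 -> slot 15
790: h=8, probe 8,9 -> slot 9
504: h=9, probe 9,10 -> slot 10
750: h=6, probe 6,7,8,9,10,11 -> slot 11
818: h=6, probe 6,7,8,9,10,11,12 -> slot 12
411: h=12, probe 12,13 -> slot 13
740: h=14 -> slot 14
331: h=8, probe 8,9,10,11,12,13,14,15,16 -> slot 16
Table: [290, ∅, ∅, ∅, ∅, ∅, 104, 702, 631, 790, 504, 750, 818, 411, 740, 947, 331]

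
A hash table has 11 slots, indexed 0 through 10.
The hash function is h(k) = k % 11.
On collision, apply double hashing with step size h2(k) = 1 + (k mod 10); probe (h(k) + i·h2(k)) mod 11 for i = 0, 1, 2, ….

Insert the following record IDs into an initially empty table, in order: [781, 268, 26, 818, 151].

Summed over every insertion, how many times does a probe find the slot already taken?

3

781 hashes to 0; slot 0 is free → place at 0.
268 hashes to 4; slot 4 is free → place at 4.
26 hashes to 4, h2=7; 4,0 taken → place at 7.
818 hashes to 4, h2=9; 4 taken → place at 2.
151 hashes to 8; slot 8 is free → place at 8.
Table: [781, -, 818, -, 268, -, -, 26, 151, -, -]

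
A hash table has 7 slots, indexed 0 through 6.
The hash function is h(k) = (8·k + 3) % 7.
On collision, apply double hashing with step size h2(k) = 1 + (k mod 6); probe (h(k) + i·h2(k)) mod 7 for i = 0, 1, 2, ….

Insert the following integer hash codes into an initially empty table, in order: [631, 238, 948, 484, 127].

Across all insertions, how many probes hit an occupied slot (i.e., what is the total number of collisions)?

631 hashes to 4; slot 4 is free → place at 4.
238 hashes to 3; slot 3 is free → place at 3.
948 hashes to 6; slot 6 is free → place at 6.
484 hashes to 4, h2=5; 4 taken → place at 2.
127 hashes to 4, h2=2; 4,6 taken → place at 1.
Table: [., 127, 484, 238, 631, ., 948]

3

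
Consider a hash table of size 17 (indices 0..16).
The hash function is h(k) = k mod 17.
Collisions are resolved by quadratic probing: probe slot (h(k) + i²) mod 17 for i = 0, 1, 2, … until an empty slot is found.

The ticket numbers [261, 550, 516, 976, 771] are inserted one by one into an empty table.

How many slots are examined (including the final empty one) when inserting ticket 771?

4

261: h=6 -> slot 6
550: h=6, probe 6,7 -> slot 7
516: h=6, probe 6,7,10 -> slot 10
976: h=7, probe 7,8 -> slot 8
771: h=6, probe 6,7,10,15 -> slot 15
Table: [-, -, -, -, -, -, 261, 550, 976, -, 516, -, -, -, -, 771, -]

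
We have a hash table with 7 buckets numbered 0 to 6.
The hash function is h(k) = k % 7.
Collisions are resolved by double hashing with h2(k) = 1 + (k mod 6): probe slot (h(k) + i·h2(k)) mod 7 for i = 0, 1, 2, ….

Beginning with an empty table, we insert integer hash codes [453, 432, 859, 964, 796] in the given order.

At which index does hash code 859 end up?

453 hashes to 5; slot 5 is free => place at 5.
432 hashes to 5, h2=1; 5 taken => place at 6.
859 hashes to 5, h2=2; 5 taken => place at 0.
964 hashes to 5, h2=5; 5 taken => place at 3.
796 hashes to 5, h2=5; 5,3 taken => place at 1.
Table: [859, 796, ∅, 964, ∅, 453, 432]

0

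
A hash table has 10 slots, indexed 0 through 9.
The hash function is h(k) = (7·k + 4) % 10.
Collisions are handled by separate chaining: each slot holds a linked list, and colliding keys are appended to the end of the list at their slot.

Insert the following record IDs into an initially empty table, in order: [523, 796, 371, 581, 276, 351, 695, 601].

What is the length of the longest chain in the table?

4

523 → bucket 5
796 → bucket 6
371 → bucket 1
581 → bucket 1 (collision)
276 → bucket 6 (collision)
351 → bucket 1 (collision)
695 → bucket 9
601 → bucket 1 (collision)
Final buckets:
0: .
1: 371 -> 581 -> 351 -> 601
2: .
3: .
4: .
5: 523
6: 796 -> 276
7: .
8: .
9: 695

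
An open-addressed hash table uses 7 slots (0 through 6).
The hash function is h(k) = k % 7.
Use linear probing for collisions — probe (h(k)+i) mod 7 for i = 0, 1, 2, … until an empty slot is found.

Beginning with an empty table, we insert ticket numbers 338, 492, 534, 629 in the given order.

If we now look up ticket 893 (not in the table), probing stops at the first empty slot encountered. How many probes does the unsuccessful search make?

2

338: h=2 -> slot 2
492: h=2, probe 2,3 -> slot 3
534: h=2, probe 2,3,4 -> slot 4
629: h=6 -> slot 6
Table: [—, —, 338, 492, 534, —, 629]
Lookup 893: h=4, probe 4,5 → slot 5 empty, not found.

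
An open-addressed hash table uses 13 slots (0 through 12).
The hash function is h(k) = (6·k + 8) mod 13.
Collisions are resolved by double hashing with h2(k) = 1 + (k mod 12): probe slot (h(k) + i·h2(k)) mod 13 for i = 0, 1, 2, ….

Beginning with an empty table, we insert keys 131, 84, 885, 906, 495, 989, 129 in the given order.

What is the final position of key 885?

131 hashes to 1; slot 1 is free → place at 1.
84 hashes to 5; slot 5 is free → place at 5.
885 hashes to 1, h2=10; 1 taken → place at 11.
906 hashes to 10; slot 10 is free → place at 10.
495 hashes to 1, h2=4; 1,5 taken → place at 9.
989 hashes to 1, h2=6; 1 taken → place at 7.
129 hashes to 2; slot 2 is free → place at 2.
Table: [_, 131, 129, _, _, 84, _, 989, _, 495, 906, 885, _]

11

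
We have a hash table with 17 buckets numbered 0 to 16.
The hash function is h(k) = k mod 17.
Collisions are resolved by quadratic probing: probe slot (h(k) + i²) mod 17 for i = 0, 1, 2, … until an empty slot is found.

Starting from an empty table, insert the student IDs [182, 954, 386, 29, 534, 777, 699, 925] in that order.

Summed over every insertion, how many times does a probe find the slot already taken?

Insert 182: h=12, slot 12 empty -> index 12.
Insert 954: h=2, slot 2 empty -> index 2.
Insert 386: h=12, slot 12 occupied -> index 13.
Insert 29: h=12, slots 12,13 occupied -> index 16.
Insert 534: h=7, slot 7 empty -> index 7.
Insert 777: h=12, slots 12,13,16 occupied -> index 4.
Insert 699: h=2, slot 2 occupied -> index 3.
Insert 925: h=7, slot 7 occupied -> index 8.
Table: [-, -, 954, 699, 777, -, -, 534, 925, -, -, -, 182, 386, -, -, 29]

8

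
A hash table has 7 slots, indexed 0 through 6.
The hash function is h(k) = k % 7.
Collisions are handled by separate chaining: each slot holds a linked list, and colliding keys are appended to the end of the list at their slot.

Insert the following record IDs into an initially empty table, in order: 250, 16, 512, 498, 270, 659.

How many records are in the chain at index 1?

3

Insert 250: h=5, bucket 5 empty -> new chain.
Insert 16: h=2, bucket 2 empty -> new chain.
Insert 512: h=1, bucket 1 empty -> new chain.
Insert 498: h=1, bucket 1 nonempty -> append to chain.
Insert 270: h=4, bucket 4 empty -> new chain.
Insert 659: h=1, bucket 1 nonempty -> append to chain.
Final buckets:
0: —
1: 512 -> 498 -> 659
2: 16
3: —
4: 270
5: 250
6: —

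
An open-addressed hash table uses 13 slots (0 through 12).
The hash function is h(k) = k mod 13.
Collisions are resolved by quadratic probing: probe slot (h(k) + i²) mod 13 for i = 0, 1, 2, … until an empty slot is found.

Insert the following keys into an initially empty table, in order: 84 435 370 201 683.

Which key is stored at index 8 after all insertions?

683

84: h=6 -> slot 6
435: h=6, probe 6,7 -> slot 7
370: h=6, probe 6,7,10 -> slot 10
201: h=6, probe 6,7,10,2 -> slot 2
683: h=7, probe 7,8 -> slot 8
Table: [., ., 201, ., ., ., 84, 435, 683, ., 370, ., .]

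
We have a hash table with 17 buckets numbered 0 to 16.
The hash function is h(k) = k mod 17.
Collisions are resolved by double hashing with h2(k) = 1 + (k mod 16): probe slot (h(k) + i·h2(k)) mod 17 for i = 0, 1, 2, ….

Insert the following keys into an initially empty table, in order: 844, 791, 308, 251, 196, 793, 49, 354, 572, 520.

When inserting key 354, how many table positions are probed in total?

2

Insert 844: h=11, slot 11 empty => index 11.
Insert 791: h=9, slot 9 empty => index 9.
Insert 308: h=2, slot 2 empty => index 2.
Insert 251: h=13, slot 13 empty => index 13.
Insert 196: h=9, h2=5, slot 9 occupied => index 14.
Insert 793: h=11, h2=10, slot 11 occupied => index 4.
Insert 49: h=15, slot 15 empty => index 15.
Insert 354: h=14, h2=3, slot 14 occupied => index 0.
Insert 572: h=11, h2=13, slot 11 occupied => index 7.
Insert 520: h=10, slot 10 empty => index 10.
Table: [354, ∅, 308, ∅, 793, ∅, ∅, 572, ∅, 791, 520, 844, ∅, 251, 196, 49, ∅]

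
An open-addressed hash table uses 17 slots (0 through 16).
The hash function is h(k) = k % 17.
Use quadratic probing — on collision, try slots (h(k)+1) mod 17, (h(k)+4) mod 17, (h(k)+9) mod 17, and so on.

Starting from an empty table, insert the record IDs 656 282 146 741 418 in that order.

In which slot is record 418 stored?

9

Insert 656: h=10, slot 10 empty -> index 10.
Insert 282: h=10, slot 10 occupied -> index 11.
Insert 146: h=10, slots 10,11 occupied -> index 14.
Insert 741: h=10, slots 10,11,14 occupied -> index 2.
Insert 418: h=10, slots 10,11,14,2 occupied -> index 9.
Table: [∅, ∅, 741, ∅, ∅, ∅, ∅, ∅, ∅, 418, 656, 282, ∅, ∅, 146, ∅, ∅]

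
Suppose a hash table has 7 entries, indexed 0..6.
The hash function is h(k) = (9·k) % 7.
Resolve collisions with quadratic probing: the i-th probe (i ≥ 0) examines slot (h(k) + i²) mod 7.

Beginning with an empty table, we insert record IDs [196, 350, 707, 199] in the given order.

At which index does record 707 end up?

4

Insert 196: h=0, slot 0 empty → index 0.
Insert 350: h=0, slot 0 occupied → index 1.
Insert 707: h=0, slots 0,1 occupied → index 4.
Insert 199: h=6, slot 6 empty → index 6.
Table: [196, 350, ., ., 707, ., 199]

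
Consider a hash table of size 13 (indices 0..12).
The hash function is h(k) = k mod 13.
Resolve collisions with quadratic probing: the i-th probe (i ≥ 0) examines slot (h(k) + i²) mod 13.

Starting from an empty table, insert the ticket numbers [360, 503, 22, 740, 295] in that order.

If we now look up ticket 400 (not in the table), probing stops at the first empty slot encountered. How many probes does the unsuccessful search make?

2

360 hashes to 9; slot 9 is free => place at 9.
503 hashes to 9; 9 taken => place at 10.
22 hashes to 9; 9,10 taken => place at 0.
740 hashes to 12; slot 12 is free => place at 12.
295 hashes to 9; 9,10,0 taken => place at 5.
Table: [22, -, -, -, -, 295, -, -, -, 360, 503, -, 740]
Lookup 400: h=10, probe 10,11 → slot 11 empty, not found.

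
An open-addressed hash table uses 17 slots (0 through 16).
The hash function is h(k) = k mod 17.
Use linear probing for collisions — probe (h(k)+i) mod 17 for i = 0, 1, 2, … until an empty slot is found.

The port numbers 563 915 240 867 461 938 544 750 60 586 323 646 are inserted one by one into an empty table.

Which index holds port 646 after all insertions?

563: h=2 => slot 2
915: h=14 => slot 14
240: h=2, probe 2,3 => slot 3
867: h=0 => slot 0
461: h=2, probe 2,3,4 => slot 4
938: h=3, probe 3,4,5 => slot 5
544: h=0, probe 0,1 => slot 1
750: h=2, probe 2,3,4,5,6 => slot 6
60: h=9 => slot 9
586: h=8 => slot 8
323: h=0, probe 0,1,2,3,4,5,6,7 => slot 7
646: h=0, probe 0,1,2,3,4,5,6,7,8,9,10 => slot 10
Table: [867, 544, 563, 240, 461, 938, 750, 323, 586, 60, 646, —, —, —, 915, —, —]

10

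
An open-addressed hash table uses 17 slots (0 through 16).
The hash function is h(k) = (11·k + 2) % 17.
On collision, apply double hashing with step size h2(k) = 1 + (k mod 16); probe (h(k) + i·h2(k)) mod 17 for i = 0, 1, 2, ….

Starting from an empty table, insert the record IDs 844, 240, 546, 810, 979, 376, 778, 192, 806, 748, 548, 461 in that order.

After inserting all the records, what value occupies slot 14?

979

844 hashes to 4; slot 4 is free => place at 4.
240 hashes to 7; slot 7 is free => place at 7.
546 hashes to 7, h2=3; 7 taken => place at 10.
810 hashes to 4, h2=11; 4 taken => place at 15.
979 hashes to 10, h2=4; 10 taken => place at 14.
376 hashes to 7, h2=9; 7 taken => place at 16.
778 hashes to 9; slot 9 is free => place at 9.
192 hashes to 6; slot 6 is free => place at 6.
806 hashes to 11; slot 11 is free => place at 11.
748 hashes to 2; slot 2 is free => place at 2.
548 hashes to 12; slot 12 is free => place at 12.
461 hashes to 7, h2=14; 7,4 taken => place at 1.
Table: [∅, 461, 748, ∅, 844, ∅, 192, 240, ∅, 778, 546, 806, 548, ∅, 979, 810, 376]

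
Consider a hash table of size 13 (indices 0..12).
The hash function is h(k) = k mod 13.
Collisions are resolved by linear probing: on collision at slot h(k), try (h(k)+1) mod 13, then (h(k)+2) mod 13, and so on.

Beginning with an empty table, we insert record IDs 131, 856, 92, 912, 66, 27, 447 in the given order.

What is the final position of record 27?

5

131: h=1 -> slot 1
856: h=11 -> slot 11
92: h=1, probe 1,2 -> slot 2
912: h=2, probe 2,3 -> slot 3
66: h=1, probe 1,2,3,4 -> slot 4
27: h=1, probe 1,2,3,4,5 -> slot 5
447: h=5, probe 5,6 -> slot 6
Table: [∅, 131, 92, 912, 66, 27, 447, ∅, ∅, ∅, ∅, 856, ∅]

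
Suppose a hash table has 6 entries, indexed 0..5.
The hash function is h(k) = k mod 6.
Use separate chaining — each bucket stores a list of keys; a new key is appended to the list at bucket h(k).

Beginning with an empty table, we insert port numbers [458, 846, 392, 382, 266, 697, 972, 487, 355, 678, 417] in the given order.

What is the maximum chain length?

Insert 458: h=2, bucket 2 empty → new chain.
Insert 846: h=0, bucket 0 empty → new chain.
Insert 392: h=2, bucket 2 nonempty → append to chain.
Insert 382: h=4, bucket 4 empty → new chain.
Insert 266: h=2, bucket 2 nonempty → append to chain.
Insert 697: h=1, bucket 1 empty → new chain.
Insert 972: h=0, bucket 0 nonempty → append to chain.
Insert 487: h=1, bucket 1 nonempty → append to chain.
Insert 355: h=1, bucket 1 nonempty → append to chain.
Insert 678: h=0, bucket 0 nonempty → append to chain.
Insert 417: h=3, bucket 3 empty → new chain.
Final buckets:
0: 846 -> 972 -> 678
1: 697 -> 487 -> 355
2: 458 -> 392 -> 266
3: 417
4: 382
5: -

3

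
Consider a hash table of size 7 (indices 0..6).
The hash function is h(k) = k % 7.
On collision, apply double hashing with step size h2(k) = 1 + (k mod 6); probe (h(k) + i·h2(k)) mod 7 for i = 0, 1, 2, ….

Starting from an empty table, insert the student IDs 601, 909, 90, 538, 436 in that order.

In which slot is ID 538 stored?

4

601 hashes to 6; slot 6 is free => place at 6.
909 hashes to 6, h2=4; 6 taken => place at 3.
90 hashes to 6, h2=1; 6 taken => place at 0.
538 hashes to 6, h2=5; 6 taken => place at 4.
436 hashes to 2; slot 2 is free => place at 2.
Table: [90, ., 436, 909, 538, ., 601]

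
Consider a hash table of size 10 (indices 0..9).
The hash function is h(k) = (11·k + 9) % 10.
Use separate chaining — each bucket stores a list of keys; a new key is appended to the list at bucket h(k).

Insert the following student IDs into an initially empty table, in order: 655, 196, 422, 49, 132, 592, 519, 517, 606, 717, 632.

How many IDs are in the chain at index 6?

655 -> bucket 4
196 -> bucket 5
422 -> bucket 1
49 -> bucket 8
132 -> bucket 1 (collision)
592 -> bucket 1 (collision)
519 -> bucket 8 (collision)
517 -> bucket 6
606 -> bucket 5 (collision)
717 -> bucket 6 (collision)
632 -> bucket 1 (collision)
Final buckets:
0: ∅
1: 422 -> 132 -> 592 -> 632
2: ∅
3: ∅
4: 655
5: 196 -> 606
6: 517 -> 717
7: ∅
8: 49 -> 519
9: ∅

2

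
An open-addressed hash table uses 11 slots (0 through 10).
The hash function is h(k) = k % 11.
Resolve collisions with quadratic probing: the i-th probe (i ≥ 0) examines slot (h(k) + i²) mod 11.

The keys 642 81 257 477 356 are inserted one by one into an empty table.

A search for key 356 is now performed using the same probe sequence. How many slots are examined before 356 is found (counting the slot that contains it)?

Insert 642: h=4, slot 4 empty → index 4.
Insert 81: h=4, slot 4 occupied → index 5.
Insert 257: h=4, slots 4,5 occupied → index 8.
Insert 477: h=4, slots 4,5,8 occupied → index 2.
Insert 356: h=4, slots 4,5,8,2 occupied → index 9.
Table: [_, _, 477, _, 642, 81, _, _, 257, 356, _]
Lookup 356: h=4, probe 4,5,8,2,9 → found at 9.

5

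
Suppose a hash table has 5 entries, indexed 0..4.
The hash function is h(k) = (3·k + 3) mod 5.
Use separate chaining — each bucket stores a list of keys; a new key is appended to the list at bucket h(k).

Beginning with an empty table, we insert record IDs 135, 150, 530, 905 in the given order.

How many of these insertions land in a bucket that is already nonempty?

Insert 135: h=3, bucket 3 empty → new chain.
Insert 150: h=3, bucket 3 nonempty → append to chain.
Insert 530: h=3, bucket 3 nonempty → append to chain.
Insert 905: h=3, bucket 3 nonempty → append to chain.
Final buckets:
0: -
1: -
2: -
3: 135 -> 150 -> 530 -> 905
4: -

3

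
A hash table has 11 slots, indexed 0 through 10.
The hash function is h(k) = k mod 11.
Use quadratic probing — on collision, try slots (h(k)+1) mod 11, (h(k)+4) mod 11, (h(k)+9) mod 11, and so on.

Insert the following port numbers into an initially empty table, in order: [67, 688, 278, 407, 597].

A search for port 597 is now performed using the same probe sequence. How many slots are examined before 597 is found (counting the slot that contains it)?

2

67 hashes to 1; slot 1 is free => place at 1.
688 hashes to 6; slot 6 is free => place at 6.
278 hashes to 3; slot 3 is free => place at 3.
407 hashes to 0; slot 0 is free => place at 0.
597 hashes to 3; 3 taken => place at 4.
Table: [407, 67, ., 278, 597, ., 688, ., ., ., .]
Lookup 597: h=3, probe 3,4 → found at 4.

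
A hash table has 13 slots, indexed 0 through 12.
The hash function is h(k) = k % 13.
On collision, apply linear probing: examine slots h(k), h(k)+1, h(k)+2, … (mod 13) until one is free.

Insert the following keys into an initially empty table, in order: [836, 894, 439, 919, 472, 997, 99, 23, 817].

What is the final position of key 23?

Insert 836: h=4, slot 4 empty -> index 4.
Insert 894: h=10, slot 10 empty -> index 10.
Insert 439: h=10, slot 10 occupied -> index 11.
Insert 919: h=9, slot 9 empty -> index 9.
Insert 472: h=4, slot 4 occupied -> index 5.
Insert 997: h=9, slots 9,10,11 occupied -> index 12.
Insert 99: h=8, slot 8 empty -> index 8.
Insert 23: h=10, slots 10,11,12 occupied -> index 0.
Insert 817: h=11, slots 11,12,0 occupied -> index 1.
Table: [23, 817, ∅, ∅, 836, 472, ∅, ∅, 99, 919, 894, 439, 997]

0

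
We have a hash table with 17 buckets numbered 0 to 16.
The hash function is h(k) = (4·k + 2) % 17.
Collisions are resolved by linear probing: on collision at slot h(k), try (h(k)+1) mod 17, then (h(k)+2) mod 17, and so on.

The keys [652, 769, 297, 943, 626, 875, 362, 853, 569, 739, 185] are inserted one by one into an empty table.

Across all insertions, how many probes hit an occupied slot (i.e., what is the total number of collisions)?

652 hashes to 9; slot 9 is free -> place at 9.
769 hashes to 1; slot 1 is free -> place at 1.
297 hashes to 0; slot 0 is free -> place at 0.
943 hashes to 0; 0,1 taken -> place at 2.
626 hashes to 7; slot 7 is free -> place at 7.
875 hashes to 0; 0,1,2 taken -> place at 3.
362 hashes to 5; slot 5 is free -> place at 5.
853 hashes to 14; slot 14 is free -> place at 14.
569 hashes to 0; 0,1,2,3 taken -> place at 4.
739 hashes to 0; 0,1,2,3,4,5 taken -> place at 6.
185 hashes to 11; slot 11 is free -> place at 11.
Table: [297, 769, 943, 875, 569, 362, 739, 626, —, 652, —, 185, —, —, 853, —, —]

15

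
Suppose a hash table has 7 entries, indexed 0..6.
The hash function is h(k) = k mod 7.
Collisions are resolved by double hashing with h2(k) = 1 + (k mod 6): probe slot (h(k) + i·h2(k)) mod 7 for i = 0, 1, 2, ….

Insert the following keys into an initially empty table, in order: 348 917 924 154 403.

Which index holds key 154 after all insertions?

348: h=5 => slot 5
917: h=0 => slot 0
924: h=0, h2=1, probe 0,1 => slot 1
154: h=0, h2=5, probe 0,5,3 => slot 3
403: h=4 => slot 4
Table: [917, 924, _, 154, 403, 348, _]

3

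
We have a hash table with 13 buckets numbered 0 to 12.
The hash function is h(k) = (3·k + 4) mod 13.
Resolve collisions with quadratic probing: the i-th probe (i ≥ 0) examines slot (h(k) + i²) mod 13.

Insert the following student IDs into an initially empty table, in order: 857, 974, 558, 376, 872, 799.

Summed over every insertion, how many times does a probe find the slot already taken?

857 hashes to 1; slot 1 is free → place at 1.
974 hashes to 1; 1 taken → place at 2.
558 hashes to 1; 1,2 taken → place at 5.
376 hashes to 1; 1,2,5 taken → place at 10.
872 hashes to 7; slot 7 is free → place at 7.
799 hashes to 9; slot 9 is free → place at 9.
Table: [—, 857, 974, —, —, 558, —, 872, —, 799, 376, —, —]

6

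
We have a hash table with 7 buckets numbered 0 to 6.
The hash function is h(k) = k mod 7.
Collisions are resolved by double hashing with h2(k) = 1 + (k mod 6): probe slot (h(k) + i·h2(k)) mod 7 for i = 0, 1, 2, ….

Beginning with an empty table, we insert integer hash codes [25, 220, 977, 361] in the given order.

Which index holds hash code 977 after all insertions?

Insert 25: h=4, slot 4 empty → index 4.
Insert 220: h=3, slot 3 empty → index 3.
Insert 977: h=4, h2=6, slots 4,3 occupied → index 2.
Insert 361: h=4, h2=2, slot 4 occupied → index 6.
Table: [-, -, 977, 220, 25, -, 361]

2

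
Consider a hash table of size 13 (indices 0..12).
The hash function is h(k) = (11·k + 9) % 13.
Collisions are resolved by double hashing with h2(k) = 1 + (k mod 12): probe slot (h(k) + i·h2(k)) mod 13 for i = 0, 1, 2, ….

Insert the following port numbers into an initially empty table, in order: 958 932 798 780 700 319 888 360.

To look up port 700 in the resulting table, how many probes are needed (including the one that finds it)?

Insert 958: h=4, slot 4 empty => index 4.
Insert 932: h=4, h2=9, slot 4 occupied => index 0.
Insert 798: h=12, slot 12 empty => index 12.
Insert 780: h=9, slot 9 empty => index 9.
Insert 700: h=0, h2=5, slot 0 occupied => index 5.
Insert 319: h=8, slot 8 empty => index 8.
Insert 888: h=1, slot 1 empty => index 1.
Insert 360: h=4, h2=1, slots 4,5 occupied => index 6.
Table: [932, 888, -, -, 958, 700, 360, -, 319, 780, -, -, 798]
Lookup 700: h=0, h2=5, probe 0,5 → found at 5.

2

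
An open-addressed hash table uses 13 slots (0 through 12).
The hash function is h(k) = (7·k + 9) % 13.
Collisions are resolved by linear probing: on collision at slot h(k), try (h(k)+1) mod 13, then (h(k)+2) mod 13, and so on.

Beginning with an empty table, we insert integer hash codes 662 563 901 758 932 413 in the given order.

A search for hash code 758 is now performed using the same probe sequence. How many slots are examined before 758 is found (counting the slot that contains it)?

Insert 662: h=2, slot 2 empty => index 2.
Insert 563: h=11, slot 11 empty => index 11.
Insert 901: h=11, slot 11 occupied => index 12.
Insert 758: h=11, slots 11,12 occupied => index 0.
Insert 932: h=7, slot 7 empty => index 7.
Insert 413: h=1, slot 1 empty => index 1.
Table: [758, 413, 662, ., ., ., ., 932, ., ., ., 563, 901]
Lookup 758: h=11, probe 11,12,0 → found at 0.

3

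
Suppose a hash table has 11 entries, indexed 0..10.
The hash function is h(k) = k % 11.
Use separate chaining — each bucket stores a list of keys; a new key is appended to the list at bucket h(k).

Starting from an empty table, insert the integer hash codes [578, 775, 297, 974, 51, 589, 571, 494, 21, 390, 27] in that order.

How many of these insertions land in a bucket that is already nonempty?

6

Insert 578: h=6, bucket 6 empty -> new chain.
Insert 775: h=5, bucket 5 empty -> new chain.
Insert 297: h=0, bucket 0 empty -> new chain.
Insert 974: h=6, bucket 6 nonempty -> append to chain.
Insert 51: h=7, bucket 7 empty -> new chain.
Insert 589: h=6, bucket 6 nonempty -> append to chain.
Insert 571: h=10, bucket 10 empty -> new chain.
Insert 494: h=10, bucket 10 nonempty -> append to chain.
Insert 21: h=10, bucket 10 nonempty -> append to chain.
Insert 390: h=5, bucket 5 nonempty -> append to chain.
Insert 27: h=5, bucket 5 nonempty -> append to chain.
Final buckets:
0: 297
1: —
2: —
3: —
4: —
5: 775 -> 390 -> 27
6: 578 -> 974 -> 589
7: 51
8: —
9: —
10: 571 -> 494 -> 21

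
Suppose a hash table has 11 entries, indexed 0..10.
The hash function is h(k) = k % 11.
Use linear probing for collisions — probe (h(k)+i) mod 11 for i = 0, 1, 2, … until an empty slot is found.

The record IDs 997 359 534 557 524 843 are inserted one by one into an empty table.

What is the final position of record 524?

10

997: h=7 → slot 7
359: h=7, probe 7,8 → slot 8
534: h=6 → slot 6
557: h=7, probe 7,8,9 → slot 9
524: h=7, probe 7,8,9,10 → slot 10
843: h=7, probe 7,8,9,10,0 → slot 0
Table: [843, _, _, _, _, _, 534, 997, 359, 557, 524]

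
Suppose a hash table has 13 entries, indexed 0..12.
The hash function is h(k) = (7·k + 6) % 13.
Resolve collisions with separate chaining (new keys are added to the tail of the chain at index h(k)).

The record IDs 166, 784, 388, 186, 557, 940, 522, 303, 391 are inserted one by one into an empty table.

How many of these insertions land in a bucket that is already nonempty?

4

166 -> bucket 11
784 -> bucket 8
388 -> bucket 5
186 -> bucket 8 (collision)
557 -> bucket 5 (collision)
940 -> bucket 8 (collision)
522 -> bucket 7
303 -> bucket 8 (collision)
391 -> bucket 0
Final buckets:
0: 391
1: -
2: -
3: -
4: -
5: 388 -> 557
6: -
7: 522
8: 784 -> 186 -> 940 -> 303
9: -
10: -
11: 166
12: -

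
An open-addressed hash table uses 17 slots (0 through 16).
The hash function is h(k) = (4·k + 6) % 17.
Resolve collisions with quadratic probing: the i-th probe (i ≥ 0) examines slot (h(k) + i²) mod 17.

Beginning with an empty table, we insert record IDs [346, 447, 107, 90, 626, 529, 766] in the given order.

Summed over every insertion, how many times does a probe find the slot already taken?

7

346: h=13 => slot 13
447: h=9 => slot 9
107: h=9, probe 9,10 => slot 10
90: h=9, probe 9,10,13,1 => slot 1
626: h=11 => slot 11
529: h=14 => slot 14
766: h=10, probe 10,11,14,2 => slot 2
Table: [., 90, 766, ., ., ., ., ., ., 447, 107, 626, ., 346, 529, ., .]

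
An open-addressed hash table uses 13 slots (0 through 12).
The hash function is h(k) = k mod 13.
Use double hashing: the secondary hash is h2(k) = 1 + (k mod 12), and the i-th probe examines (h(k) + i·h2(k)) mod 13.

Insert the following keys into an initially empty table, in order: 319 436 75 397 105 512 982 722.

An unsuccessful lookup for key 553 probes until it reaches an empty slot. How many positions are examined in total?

3

Insert 319: h=7, slot 7 empty → index 7.
Insert 436: h=7, h2=5, slot 7 occupied → index 12.
Insert 75: h=10, slot 10 empty → index 10.
Insert 397: h=7, h2=2, slot 7 occupied → index 9.
Insert 105: h=1, slot 1 empty → index 1.
Insert 512: h=5, slot 5 empty → index 5.
Insert 982: h=7, h2=11, slots 7,5 occupied → index 3.
Insert 722: h=7, h2=3, slots 7,10 occupied → index 0.
Table: [722, 105, —, 982, —, 512, —, 319, —, 397, 75, —, 436]
Lookup 553: h=7, h2=2, probe 7,9,11 → slot 11 empty, not found.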